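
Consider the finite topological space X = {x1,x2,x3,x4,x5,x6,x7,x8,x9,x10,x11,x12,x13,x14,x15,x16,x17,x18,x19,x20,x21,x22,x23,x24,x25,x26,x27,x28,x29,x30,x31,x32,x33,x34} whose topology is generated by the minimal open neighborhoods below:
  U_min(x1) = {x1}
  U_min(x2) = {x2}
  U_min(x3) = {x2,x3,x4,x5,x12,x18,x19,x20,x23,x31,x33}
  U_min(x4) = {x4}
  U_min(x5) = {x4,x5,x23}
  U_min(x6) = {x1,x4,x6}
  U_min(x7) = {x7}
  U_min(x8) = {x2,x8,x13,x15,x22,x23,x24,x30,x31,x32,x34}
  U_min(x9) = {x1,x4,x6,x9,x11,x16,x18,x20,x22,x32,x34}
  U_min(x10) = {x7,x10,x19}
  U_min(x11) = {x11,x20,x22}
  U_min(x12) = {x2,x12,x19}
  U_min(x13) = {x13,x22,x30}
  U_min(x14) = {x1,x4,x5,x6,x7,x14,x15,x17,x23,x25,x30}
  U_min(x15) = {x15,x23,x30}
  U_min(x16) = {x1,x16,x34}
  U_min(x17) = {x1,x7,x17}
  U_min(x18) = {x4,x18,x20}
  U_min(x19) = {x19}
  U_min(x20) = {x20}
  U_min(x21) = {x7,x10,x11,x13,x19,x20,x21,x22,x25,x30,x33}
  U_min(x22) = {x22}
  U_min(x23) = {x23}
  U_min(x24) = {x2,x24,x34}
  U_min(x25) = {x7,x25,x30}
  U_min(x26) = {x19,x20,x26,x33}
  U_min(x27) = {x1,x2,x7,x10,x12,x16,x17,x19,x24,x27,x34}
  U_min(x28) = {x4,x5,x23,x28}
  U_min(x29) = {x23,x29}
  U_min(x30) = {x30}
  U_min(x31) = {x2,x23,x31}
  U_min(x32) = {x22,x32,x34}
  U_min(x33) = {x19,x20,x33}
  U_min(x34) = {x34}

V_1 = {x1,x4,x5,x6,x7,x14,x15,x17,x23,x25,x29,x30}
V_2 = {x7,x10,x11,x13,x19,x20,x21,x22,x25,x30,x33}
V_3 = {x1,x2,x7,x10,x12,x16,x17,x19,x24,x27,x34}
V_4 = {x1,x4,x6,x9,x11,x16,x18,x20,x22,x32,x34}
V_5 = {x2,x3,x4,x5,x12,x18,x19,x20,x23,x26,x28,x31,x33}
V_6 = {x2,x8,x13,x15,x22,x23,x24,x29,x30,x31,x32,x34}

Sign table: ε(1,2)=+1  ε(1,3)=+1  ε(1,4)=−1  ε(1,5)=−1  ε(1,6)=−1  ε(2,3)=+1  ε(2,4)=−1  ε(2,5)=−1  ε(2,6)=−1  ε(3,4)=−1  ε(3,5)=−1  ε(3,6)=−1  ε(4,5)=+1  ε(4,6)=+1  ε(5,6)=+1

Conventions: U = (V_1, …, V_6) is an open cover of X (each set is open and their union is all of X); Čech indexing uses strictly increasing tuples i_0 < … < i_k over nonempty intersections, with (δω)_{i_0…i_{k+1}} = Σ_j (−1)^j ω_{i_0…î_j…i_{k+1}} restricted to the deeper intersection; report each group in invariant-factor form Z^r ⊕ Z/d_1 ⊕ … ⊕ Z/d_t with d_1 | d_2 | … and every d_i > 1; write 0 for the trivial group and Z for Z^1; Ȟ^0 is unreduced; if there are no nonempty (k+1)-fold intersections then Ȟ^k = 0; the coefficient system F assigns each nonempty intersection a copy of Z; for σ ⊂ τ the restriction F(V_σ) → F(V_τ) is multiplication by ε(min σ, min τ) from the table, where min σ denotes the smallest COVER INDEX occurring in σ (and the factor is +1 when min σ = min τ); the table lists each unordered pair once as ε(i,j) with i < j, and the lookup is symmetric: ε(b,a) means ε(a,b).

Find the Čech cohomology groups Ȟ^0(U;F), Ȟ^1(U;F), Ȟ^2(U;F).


Ȟ^0 = Z, Ȟ^1 = 0 and Ȟ^2 = Z/2

cover nerve:
  V12={x7,x25,x30} V13={x1,x7,x17} V14={x1,x4,x6} V15={x4,x5,x23} V16={x15,x23,x29,x30} V23={x7,x10,x19} V24={x11,x20,x22} V25={x19,x20,x33} V26={x13,x22,x30} V34={x1,x16,x34} V35={x2,x12,x19} V36={x2,x24,x34} V45={x4,x18,x20} V46={x22,x32,x34} V56={x2,x23,x31}
  V123={x7} V126={x30} V134={x1} V145={x4} V156={x23} V235={x19} V245={x20} V246={x22} V346={x34} V356={x2}
C dims 6,15,10; δ0: rk 5, SNF 1^5; δ1: rk 10, SNF 1^9·2
Ȟ^0: (6−5)−0=1 ⇒ Z
Ȟ^1: (15−10)−5=0 ⇒ 0
Ȟ^2: (10−0)−10=0 plus torsion [2] ⇒ Z/2


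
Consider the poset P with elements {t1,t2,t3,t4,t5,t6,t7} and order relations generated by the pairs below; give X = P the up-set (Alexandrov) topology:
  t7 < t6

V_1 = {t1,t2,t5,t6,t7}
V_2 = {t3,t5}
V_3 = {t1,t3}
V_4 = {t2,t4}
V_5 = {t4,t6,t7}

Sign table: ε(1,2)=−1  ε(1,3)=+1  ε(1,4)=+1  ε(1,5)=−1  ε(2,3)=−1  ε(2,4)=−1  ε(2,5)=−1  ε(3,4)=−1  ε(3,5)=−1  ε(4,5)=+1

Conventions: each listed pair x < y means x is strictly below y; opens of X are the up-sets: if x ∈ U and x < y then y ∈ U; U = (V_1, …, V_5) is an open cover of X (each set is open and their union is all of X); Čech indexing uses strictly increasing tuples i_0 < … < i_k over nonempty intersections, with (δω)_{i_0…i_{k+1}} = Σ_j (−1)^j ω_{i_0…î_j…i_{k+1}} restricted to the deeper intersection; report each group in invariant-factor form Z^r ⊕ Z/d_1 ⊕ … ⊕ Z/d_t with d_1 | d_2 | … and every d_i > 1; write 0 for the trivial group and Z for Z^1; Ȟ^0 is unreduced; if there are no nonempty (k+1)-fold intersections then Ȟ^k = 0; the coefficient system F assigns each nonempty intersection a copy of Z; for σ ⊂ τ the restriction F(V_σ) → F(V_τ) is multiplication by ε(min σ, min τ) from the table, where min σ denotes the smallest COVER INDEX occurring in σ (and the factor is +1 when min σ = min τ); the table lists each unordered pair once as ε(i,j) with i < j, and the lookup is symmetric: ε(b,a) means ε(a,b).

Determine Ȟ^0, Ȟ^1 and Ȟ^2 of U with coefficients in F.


Ȟ^0(U;F) ≅ 0; Ȟ^1(U;F) ≅ Z ⊕ Z/2; Ȟ^2(U;F) ≅ 0

nonempty intersections:
  V12={t5} V13={t1} V14={t2} V15={t6,t7} V23={t3} V45={t4}
C dims 5,6; δ0: rk 5, SNF 1^4·2
Ȟ^0: (5−5)−0=0 ⇒ 0
Ȟ^1: (6−0)−5=1 plus torsion [2] ⇒ Z ⊕ Z/2
Ȟ^2: (0−0)−0=0 ⇒ 0


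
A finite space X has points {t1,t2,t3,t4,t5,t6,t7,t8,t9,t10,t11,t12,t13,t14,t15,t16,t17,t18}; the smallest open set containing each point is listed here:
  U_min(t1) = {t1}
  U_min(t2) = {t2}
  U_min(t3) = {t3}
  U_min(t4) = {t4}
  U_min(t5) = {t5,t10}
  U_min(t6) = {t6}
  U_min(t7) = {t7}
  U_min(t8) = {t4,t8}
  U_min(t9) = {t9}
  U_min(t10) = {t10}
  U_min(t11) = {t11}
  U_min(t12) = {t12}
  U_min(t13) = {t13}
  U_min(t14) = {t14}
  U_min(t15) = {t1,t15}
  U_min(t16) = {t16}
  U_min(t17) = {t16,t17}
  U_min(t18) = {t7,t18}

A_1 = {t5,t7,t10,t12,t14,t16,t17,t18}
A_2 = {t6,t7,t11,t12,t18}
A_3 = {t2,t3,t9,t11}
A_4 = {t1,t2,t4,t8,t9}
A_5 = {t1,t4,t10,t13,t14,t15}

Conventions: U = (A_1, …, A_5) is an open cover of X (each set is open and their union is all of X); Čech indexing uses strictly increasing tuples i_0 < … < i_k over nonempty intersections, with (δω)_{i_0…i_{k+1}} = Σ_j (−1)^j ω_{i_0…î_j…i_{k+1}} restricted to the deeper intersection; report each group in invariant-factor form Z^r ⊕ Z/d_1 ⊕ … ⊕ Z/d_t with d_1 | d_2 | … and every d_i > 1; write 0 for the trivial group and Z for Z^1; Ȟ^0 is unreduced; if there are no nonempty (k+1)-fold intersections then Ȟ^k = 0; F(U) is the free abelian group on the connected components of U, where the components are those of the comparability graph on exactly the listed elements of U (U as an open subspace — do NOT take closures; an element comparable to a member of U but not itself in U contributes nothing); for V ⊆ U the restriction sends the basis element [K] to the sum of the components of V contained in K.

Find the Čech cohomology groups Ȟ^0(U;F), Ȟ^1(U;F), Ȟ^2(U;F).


Ȟ^0 ≅ Z^13, Ȟ^1 ≅ 0 and Ȟ^2 ≅ 0

nerve of the cover:
  A12={t7,t12,t18} A15={t10,t14} A23={t11} A34={t2,t9} A45={t1,t4}
components per intersection:
  A1: {t5,t10} {t7,t18} {t12} {t14} {t16,t17}
  A2: {t6} {t7,t18} {t11} {t12}
  A3: {t2} {t3} {t9} {t11}
  A4: {t1} {t2} {t4,t8} {t9}
  A5: {t1,t15} {t4} {t10} {t13} {t14}
  A12: {t7,t18} {t12}
  A15: {t10} {t14}
  A23: {t11}
  A34: {t2} {t9}
  A45: {t1} {t4}
C dims 22,9; δ0: rk 9, SNF 1^9
Ȟ^0 = (22 − 9) − 0 = 13, so Ȟ^0 ≅ Z^13
Ȟ^1 = (9 − 0) − 9 = 0, so Ȟ^1 ≅ 0
Ȟ^2 = (0 − 0) − 0 = 0, so Ȟ^2 ≅ 0


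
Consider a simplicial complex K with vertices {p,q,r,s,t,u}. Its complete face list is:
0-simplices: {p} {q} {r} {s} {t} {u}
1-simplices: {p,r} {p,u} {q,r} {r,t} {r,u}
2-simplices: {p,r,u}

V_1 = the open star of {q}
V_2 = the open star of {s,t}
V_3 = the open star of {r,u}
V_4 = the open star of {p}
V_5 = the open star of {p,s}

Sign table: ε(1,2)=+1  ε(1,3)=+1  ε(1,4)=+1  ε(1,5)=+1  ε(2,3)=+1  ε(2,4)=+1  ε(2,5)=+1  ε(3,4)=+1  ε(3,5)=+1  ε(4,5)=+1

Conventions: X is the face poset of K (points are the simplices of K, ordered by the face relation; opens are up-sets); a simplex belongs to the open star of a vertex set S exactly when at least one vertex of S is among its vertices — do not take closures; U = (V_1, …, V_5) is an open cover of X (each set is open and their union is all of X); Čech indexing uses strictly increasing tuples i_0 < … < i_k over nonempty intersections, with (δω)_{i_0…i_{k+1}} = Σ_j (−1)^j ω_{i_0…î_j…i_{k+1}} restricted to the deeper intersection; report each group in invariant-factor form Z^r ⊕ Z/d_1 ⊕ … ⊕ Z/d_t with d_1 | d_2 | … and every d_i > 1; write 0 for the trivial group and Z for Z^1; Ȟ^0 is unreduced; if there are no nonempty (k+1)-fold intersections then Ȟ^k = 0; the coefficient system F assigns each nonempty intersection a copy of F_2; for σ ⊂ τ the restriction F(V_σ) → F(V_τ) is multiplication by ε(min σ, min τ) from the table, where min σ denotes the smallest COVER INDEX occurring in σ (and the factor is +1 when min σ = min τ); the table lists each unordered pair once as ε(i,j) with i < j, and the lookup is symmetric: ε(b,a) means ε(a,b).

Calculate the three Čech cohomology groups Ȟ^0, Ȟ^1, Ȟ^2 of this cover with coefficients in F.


nerve of the cover:
  V1={{q},{q,r}} V2={{s},{t},{r,t}} V3={{r},{u},{p,r},{p,u},{q,r},{r,t},{r,u},{p,r,u}} V4={{p},{p,r},{p,u},{p,r,u}} V5={{p},{s},{p,r},{p,u},{p,r,u}}
  V13={{q,r}} V23={{r,t}} V25={{s}} V34={{p,r},{p,u},{p,r,u}} V35={{p,r},{p,u},{p,r,u}} V45={{p},{p,r},{p,u},{p,r,u}}
  V345={{p,r},{p,u},{p,r,u}}
C dims 5,6,1; δ0: rk_F2 4; δ1: rk_F2 1
Ȟ^0 = (5 − 4) − 0 = 1, so Ȟ^0 ≅ Z/2
Ȟ^1 = (6 − 1) − 4 = 1, so Ȟ^1 ≅ Z/2
Ȟ^2 = (1 − 0) − 1 = 0, so Ȟ^2 ≅ 0

Ȟ^0(U;F) ≅ Z/2, Ȟ^1(U;F) ≅ Z/2, Ȟ^2(U;F) ≅ 0


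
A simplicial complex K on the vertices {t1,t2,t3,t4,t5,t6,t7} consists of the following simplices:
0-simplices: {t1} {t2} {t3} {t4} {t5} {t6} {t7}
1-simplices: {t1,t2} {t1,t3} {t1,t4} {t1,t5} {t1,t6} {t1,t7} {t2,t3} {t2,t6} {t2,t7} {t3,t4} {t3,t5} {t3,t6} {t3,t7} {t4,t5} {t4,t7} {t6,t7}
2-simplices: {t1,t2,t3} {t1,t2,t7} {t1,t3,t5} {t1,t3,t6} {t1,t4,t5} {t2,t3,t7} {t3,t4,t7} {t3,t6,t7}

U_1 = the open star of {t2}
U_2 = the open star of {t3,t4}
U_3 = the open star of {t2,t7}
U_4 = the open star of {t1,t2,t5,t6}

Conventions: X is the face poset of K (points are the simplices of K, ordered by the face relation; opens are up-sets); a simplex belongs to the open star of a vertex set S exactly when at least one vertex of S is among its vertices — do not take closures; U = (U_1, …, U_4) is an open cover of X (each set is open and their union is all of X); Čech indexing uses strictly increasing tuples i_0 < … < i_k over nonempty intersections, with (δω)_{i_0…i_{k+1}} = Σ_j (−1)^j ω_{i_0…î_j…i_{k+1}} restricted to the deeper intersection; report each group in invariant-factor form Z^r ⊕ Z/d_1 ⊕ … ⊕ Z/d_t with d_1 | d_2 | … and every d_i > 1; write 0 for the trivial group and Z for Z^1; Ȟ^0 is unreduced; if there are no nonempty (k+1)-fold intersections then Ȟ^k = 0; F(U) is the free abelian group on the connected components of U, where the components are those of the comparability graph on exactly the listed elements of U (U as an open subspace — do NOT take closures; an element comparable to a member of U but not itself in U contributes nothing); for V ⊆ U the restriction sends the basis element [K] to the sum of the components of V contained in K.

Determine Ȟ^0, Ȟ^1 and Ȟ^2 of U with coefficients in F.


nonempty overlaps:
  U1={{t2},{t1,t2},{t2,t3},{t2,t6},{t2,t7},{t1,t2,t3},{t1,t2,t7},{t2,t3,t7}} U2={{t3},{t4},{t1,t3},{t1,t4},{t2,t3},{t3,t4},{t3,t5},{t3,t6},{t3,t7},{t4,t5},{t4,t7},{t1,t2,t3},{t1,t3,t5},{t1,t3,t6},{t1,t4,t5},{t2,t3,t7},{t3,t4,t7},{t3,t6,t7}} U3={{t2},{t7},{t1,t2},{t1,t7},{t2,t3},{t2,t6},{t2,t7},{t3,t7},{t4,t7},{t6,t7},{t1,t2,t3},{t1,t2,t7},{t2,t3,t7},{t3,t4,t7},{t3,t6,t7}} U4={{t1},{t2},{t5},{t6},{t1,t2},{t1,t3},{t1,t4},{t1,t5},{t1,t6},{t1,t7},{t2,t3},{t2,t6},{t2,t7},{t3,t5},{t3,t6},{t4,t5},{t6,t7},{t1,t2,t3},{t1,t2,t7},{t1,t3,t5},{t1,t3,t6},{t1,t4,t5},{t2,t3,t7},{t3,t6,t7}}
  U12={{t2,t3},{t1,t2,t3},{t2,t3,t7}} U13={{t2},{t1,t2},{t2,t3},{t2,t6},{t2,t7},{t1,t2,t3},{t1,t2,t7},{t2,t3,t7}} U14={{t2},{t1,t2},{t2,t3},{t2,t6},{t2,t7},{t1,t2,t3},{t1,t2,t7},{t2,t3,t7}} U23={{t2,t3},{t3,t7},{t4,t7},{t1,t2,t3},{t2,t3,t7},{t3,t4,t7},{t3,t6,t7}} U24={{t1,t3},{t1,t4},{t2,t3},{t3,t5},{t3,t6},{t4,t5},{t1,t2,t3},{t1,t3,t5},{t1,t3,t6},{t1,t4,t5},{t2,t3,t7},{t3,t6,t7}} U34={{t2},{t1,t2},{t1,t7},{t2,t3},{t2,t6},{t2,t7},{t6,t7},{t1,t2,t3},{t1,t2,t7},{t2,t3,t7},{t3,t6,t7}}
  U123={{t2,t3},{t1,t2,t3},{t2,t3,t7}} U124={{t2,t3},{t1,t2,t3},{t2,t3,t7}} U134={{t2},{t1,t2},{t2,t3},{t2,t6},{t2,t7},{t1,t2,t3},{t1,t2,t7},{t2,t3,t7}} U234={{t2,t3},{t1,t2,t3},{t2,t3,t7},{t3,t6,t7}}
  U1234={{t2,t3},{t1,t2,t3},{t2,t3,t7}}
components per intersection:
  U1: {{t2},{t1,t2},{t2,t3},{t2,t6},{t2,t7},{t1,t2,t3},{t1,t2,t7},{t2,t3,t7}}
  U2: {{t3},{t4},{t1,t3},{t1,t4},{t2,t3},{t3,t4},{t3,t5},{t3,t6},{t3,t7},{t4,t5},{t4,t7},{t1,t2,t3},{t1,t3,t5},{t1,t3,t6},{t1,t4,t5},{t2,t3,t7},{t3,t4,t7},{t3,t6,t7}}
  U3: {{t2},{t7},{t1,t2},{t1,t7},{t2,t3},{t2,t6},{t2,t7},{t3,t7},{t4,t7},{t6,t7},{t1,t2,t3},{t1,t2,t7},{t2,t3,t7},{t3,t4,t7},{t3,t6,t7}}
  U4: {{t1},{t2},{t5},{t6},{t1,t2},{t1,t3},{t1,t4},{t1,t5},{t1,t6},{t1,t7},{t2,t3},{t2,t6},{t2,t7},{t3,t5},{t3,t6},{t4,t5},{t6,t7},{t1,t2,t3},{t1,t2,t7},{t1,t3,t5},{t1,t3,t6},{t1,t4,t5},{t2,t3,t7},{t3,t6,t7}}
  U12: {{t2,t3},{t1,t2,t3},{t2,t3,t7}}
  U13: {{t2},{t1,t2},{t2,t3},{t2,t6},{t2,t7},{t1,t2,t3},{t1,t2,t7},{t2,t3,t7}}
  U14: {{t2},{t1,t2},{t2,t3},{t2,t6},{t2,t7},{t1,t2,t3},{t1,t2,t7},{t2,t3,t7}}
  U23: {{t2,t3},{t3,t7},{t4,t7},{t1,t2,t3},{t2,t3,t7},{t3,t4,t7},{t3,t6,t7}}
  U24: {{t1,t3},{t2,t3},{t3,t5},{t3,t6},{t1,t2,t3},{t1,t3,t5},{t1,t3,t6},{t2,t3,t7},{t3,t6,t7}} {{t1,t4},{t4,t5},{t1,t4,t5}}
  U34: {{t2},{t1,t2},{t1,t7},{t2,t3},{t2,t6},{t2,t7},{t1,t2,t3},{t1,t2,t7},{t2,t3,t7}} {{t6,t7},{t3,t6,t7}}
  U123: {{t2,t3},{t1,t2,t3},{t2,t3,t7}}
  U124: {{t2,t3},{t1,t2,t3},{t2,t3,t7}}
  U134: {{t2},{t1,t2},{t2,t3},{t2,t6},{t2,t7},{t1,t2,t3},{t1,t2,t7},{t2,t3,t7}}
  U234: {{t2,t3},{t1,t2,t3},{t2,t3,t7}} {{t3,t6,t7}}
  U1234: {{t2,t3},{t1,t2,t3},{t2,t3,t7}}
C dims 4,8,5,1; δ0: rk 3, SNF 1^3; δ1: rk 4, SNF 1^4; δ2: rk 1, SNF 1^1
degree 0: 4−3−0 = 1 → Ȟ^0 ≅ Z
degree 1: 8−4−3 = 1 → Ȟ^1 ≅ Z
degree 2: 5−1−4 = 0 → Ȟ^2 ≅ 0

Ȟ^0(U;F) ≅ Z,  Ȟ^1(U;F) ≅ Z,  Ȟ^2(U;F) ≅ 0


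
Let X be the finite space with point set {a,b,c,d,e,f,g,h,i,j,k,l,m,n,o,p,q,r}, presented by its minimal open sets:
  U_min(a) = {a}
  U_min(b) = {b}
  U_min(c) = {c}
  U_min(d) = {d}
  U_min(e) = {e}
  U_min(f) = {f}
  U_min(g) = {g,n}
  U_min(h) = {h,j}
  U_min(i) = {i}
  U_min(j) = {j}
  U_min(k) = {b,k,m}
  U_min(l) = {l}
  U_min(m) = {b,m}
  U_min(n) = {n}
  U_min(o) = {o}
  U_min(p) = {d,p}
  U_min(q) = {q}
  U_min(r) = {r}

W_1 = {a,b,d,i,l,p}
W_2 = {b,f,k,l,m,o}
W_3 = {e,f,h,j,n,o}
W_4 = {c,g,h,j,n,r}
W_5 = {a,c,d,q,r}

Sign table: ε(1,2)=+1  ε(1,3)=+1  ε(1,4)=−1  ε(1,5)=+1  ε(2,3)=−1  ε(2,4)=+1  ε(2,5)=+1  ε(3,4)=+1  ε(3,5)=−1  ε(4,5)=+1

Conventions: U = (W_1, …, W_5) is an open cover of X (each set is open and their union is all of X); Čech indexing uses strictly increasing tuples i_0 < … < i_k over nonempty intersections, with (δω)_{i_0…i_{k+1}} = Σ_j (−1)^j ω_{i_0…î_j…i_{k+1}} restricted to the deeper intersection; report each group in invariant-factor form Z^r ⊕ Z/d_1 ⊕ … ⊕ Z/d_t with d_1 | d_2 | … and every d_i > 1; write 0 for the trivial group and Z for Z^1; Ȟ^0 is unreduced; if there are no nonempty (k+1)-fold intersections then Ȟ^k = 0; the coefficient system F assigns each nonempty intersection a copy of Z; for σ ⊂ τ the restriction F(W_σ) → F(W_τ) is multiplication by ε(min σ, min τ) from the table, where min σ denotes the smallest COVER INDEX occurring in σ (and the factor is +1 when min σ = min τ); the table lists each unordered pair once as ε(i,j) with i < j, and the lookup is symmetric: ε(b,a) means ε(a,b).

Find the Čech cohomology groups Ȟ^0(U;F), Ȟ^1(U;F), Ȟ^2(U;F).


Ȟ^0 = 0, Ȟ^1 = Z/2, Ȟ^2 = 0

nerve of the cover:
  W12={b,l} W15={a,d} W23={f,o} W34={h,j,n} W45={c,r}
C dims 5,5; δ0: rk 5, SNF 1^4·2
Ȟ^0 = (5 − 5) − 0 = 0, so Ȟ^0 ≅ 0
Ȟ^1 = (5 − 0) − 5 = 0 plus torsion [2], so Ȟ^1 ≅ Z/2
Ȟ^2 = (0 − 0) − 0 = 0, so Ȟ^2 ≅ 0


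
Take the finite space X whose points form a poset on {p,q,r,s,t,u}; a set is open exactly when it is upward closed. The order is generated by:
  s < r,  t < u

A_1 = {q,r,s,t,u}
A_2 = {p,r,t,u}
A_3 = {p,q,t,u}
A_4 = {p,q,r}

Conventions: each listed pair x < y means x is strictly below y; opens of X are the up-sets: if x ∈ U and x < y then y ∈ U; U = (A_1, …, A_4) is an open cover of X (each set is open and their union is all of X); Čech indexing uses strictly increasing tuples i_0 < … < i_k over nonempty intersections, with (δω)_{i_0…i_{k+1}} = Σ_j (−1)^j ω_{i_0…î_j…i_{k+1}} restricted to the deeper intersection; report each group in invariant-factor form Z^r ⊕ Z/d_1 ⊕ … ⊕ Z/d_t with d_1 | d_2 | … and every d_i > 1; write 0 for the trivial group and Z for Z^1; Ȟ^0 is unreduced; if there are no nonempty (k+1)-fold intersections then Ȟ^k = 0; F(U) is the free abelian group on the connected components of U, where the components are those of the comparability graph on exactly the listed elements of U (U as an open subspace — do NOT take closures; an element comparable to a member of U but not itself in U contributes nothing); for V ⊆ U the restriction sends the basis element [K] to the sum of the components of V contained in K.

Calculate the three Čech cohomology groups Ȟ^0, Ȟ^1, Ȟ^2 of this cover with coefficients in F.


nerve simplices:
  A12={r,t,u} A13={q,t,u} A14={q,r} A23={p,t,u} A24={p,r} A34={p,q}
  A123={t,u} A124={r} A134={q} A234={p}
components per intersection:
  A1: {q} {r,s} {t,u}
  A2: {p} {r} {t,u}
  A3: {p} {q} {t,u}
  A4: {p} {q} {r}
  A12: {r} {t,u}
  A13: {q} {t,u}
  A14: {q} {r}
  A23: {p} {t,u}
  A24: {p} {r}
  A34: {p} {q}
  A123: {t,u}
  A124: {r}
  A134: {q}
  A234: {p}
C dims 12,12,4; δ0: rk 8, SNF 1^8; δ1: rk 4, SNF 1^4
degree 0: 12−8−0 = 4 → Ȟ^0 ≅ Z^4
degree 1: 12−4−8 = 0 → Ȟ^1 ≅ 0
degree 2: 4−0−4 = 0 → Ȟ^2 ≅ 0

Ȟ^0(U;F) ≅ Z^4; Ȟ^1(U;F) ≅ 0; Ȟ^2(U;F) ≅ 0


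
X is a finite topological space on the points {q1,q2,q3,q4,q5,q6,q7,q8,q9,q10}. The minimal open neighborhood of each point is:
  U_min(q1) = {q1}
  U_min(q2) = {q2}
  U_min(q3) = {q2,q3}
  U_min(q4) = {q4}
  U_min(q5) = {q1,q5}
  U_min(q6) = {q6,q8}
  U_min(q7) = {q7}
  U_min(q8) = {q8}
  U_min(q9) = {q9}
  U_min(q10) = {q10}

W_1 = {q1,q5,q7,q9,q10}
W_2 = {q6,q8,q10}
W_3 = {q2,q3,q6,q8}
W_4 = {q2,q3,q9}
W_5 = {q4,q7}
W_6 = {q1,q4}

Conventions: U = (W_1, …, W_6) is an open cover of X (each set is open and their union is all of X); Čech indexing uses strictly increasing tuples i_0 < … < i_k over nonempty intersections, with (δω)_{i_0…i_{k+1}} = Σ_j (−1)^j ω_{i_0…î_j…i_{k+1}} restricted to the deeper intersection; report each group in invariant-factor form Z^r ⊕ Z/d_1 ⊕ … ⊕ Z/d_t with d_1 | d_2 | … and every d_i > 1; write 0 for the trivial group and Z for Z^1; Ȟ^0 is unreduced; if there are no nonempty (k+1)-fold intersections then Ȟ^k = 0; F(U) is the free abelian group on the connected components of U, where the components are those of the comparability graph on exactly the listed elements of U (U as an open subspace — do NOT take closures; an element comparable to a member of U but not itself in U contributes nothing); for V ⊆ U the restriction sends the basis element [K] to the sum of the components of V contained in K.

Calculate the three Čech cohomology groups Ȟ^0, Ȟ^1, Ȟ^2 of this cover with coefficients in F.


Ȟ^0 = Z^7, Ȟ^1 = 0, Ȟ^2 = 0

cover nerve:
  W12={q10} W14={q9} W15={q7} W16={q1} W23={q6,q8} W34={q2,q3} W56={q4}
components per intersection:
  W1: {q1,q5} {q7} {q9} {q10}
  W2: {q6,q8} {q10}
  W3: {q2,q3} {q6,q8}
  W4: {q2,q3} {q9}
  W5: {q4} {q7}
  W6: {q1} {q4}
  W12: {q10}
  W14: {q9}
  W15: {q7}
  W16: {q1}
  W23: {q6,q8}
  W34: {q2,q3}
  W56: {q4}
C dims 14,7; δ0: rk 7, SNF 1^7
Ȟ^0: (14−7)−0=7 ⇒ Z^7
Ȟ^1: (7−0)−7=0 ⇒ 0
Ȟ^2: (0−0)−0=0 ⇒ 0


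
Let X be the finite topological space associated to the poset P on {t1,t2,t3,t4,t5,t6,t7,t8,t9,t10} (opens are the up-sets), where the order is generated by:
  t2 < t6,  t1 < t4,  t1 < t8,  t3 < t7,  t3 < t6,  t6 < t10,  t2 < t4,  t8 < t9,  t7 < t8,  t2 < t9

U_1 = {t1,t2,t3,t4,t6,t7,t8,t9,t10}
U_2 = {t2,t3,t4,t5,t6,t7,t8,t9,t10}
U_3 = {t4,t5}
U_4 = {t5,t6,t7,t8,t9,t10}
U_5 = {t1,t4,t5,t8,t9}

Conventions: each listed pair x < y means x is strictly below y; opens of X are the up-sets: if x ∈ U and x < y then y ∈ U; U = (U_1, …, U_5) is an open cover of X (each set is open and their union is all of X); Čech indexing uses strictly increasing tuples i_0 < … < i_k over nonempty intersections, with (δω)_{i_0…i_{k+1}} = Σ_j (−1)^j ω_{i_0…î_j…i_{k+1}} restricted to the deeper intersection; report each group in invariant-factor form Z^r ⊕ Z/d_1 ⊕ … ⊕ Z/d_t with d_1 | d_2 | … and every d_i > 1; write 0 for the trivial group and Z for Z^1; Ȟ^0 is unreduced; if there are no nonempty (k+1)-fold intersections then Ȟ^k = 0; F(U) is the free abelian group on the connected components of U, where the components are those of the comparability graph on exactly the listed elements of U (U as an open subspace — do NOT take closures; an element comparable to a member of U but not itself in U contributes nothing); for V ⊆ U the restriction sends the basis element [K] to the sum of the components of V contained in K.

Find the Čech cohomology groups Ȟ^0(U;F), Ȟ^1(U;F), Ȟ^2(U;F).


Ȟ^0(U;F) ≅ Z^2,  Ȟ^1(U;F) ≅ 0,  Ȟ^2(U;F) ≅ 0

intersection data:
  U12={t2,t3,t4,t6,t7,t8,t9,t10} U13={t4} U14={t6,t7,t8,t9,t10} U15={t1,t4,t8,t9} U23={t4,t5} U24={t5,t6,t7,t8,t9,t10} U25={t4,t5,t8,t9} U34={t5} U35={t4,t5} U45={t5,t8,t9}
  U123={t4} U124={t6,t7,t8,t9,t10} U125={t4,t8,t9} U135={t4} U145={t8,t9} U234={t5} U235={t4,t5} U245={t5,t8,t9} U345={t5}
  U1235={t4} U1245={t8,t9} U2345={t5}
components per intersection:
  U1: {t1,t2,t3,t4,t6,t7,t8,t9,t10}
  U2: {t2,t3,t4,t6,t7,t8,t9,t10} {t5}
  U3: {t4} {t5}
  U4: {t5} {t6,t10} {t7,t8,t9}
  U5: {t1,t4,t8,t9} {t5}
  U12: {t2,t3,t4,t6,t7,t8,t9,t10}
  U13: {t4}
  U14: {t6,t10} {t7,t8,t9}
  U15: {t1,t4,t8,t9}
  U23: {t4} {t5}
  U24: {t5} {t6,t10} {t7,t8,t9}
  U25: {t4} {t5} {t8,t9}
  U34: {t5}
  U35: {t4} {t5}
  U45: {t5} {t8,t9}
  U123: {t4}
  U124: {t6,t10} {t7,t8,t9}
  U125: {t4} {t8,t9}
  U135: {t4}
  U145: {t8,t9}
  U234: {t5}
  U235: {t4} {t5}
  U245: {t5} {t8,t9}
  U345: {t5}
  U1235: {t4}
  U1245: {t8,t9}
  U2345: {t5}
C dims 10,18,13,3; δ0: rk 8, SNF 1^8; δ1: rk 10, SNF 1^10; δ2: rk 3, SNF 1^3
Ȟ^0 = (10 − 8) − 0 = 2, so Ȟ^0 ≅ Z^2
Ȟ^1 = (18 − 10) − 8 = 0, so Ȟ^1 ≅ 0
Ȟ^2 = (13 − 3) − 10 = 0, so Ȟ^2 ≅ 0


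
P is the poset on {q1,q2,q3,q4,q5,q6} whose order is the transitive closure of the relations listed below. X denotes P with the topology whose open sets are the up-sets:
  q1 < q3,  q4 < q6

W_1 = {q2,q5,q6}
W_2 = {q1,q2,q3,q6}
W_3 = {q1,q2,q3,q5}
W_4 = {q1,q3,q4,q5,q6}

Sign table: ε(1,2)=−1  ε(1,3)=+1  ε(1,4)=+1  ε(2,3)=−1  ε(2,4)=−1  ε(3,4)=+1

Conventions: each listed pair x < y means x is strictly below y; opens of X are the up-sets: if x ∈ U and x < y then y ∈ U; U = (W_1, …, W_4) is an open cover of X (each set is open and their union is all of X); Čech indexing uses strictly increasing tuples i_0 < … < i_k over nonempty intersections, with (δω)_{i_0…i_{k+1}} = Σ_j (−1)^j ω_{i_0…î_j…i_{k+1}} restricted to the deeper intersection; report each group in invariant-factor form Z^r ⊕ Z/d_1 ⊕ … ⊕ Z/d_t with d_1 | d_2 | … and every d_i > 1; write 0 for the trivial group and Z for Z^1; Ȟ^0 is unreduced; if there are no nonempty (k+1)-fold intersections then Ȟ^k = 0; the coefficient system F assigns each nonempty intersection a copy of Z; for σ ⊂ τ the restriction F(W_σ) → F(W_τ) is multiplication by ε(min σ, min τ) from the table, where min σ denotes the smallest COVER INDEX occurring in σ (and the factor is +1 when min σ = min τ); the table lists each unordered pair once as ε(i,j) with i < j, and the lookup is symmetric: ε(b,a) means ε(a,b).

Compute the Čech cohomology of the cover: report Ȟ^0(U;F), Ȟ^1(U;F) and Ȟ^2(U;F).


nerve of the cover:
  W12={q2,q6} W13={q2,q5} W14={q5,q6} W23={q1,q2,q3} W24={q1,q3,q6} W34={q1,q3,q5}
  W123={q2} W124={q6} W134={q5} W234={q1,q3}
C dims 4,6,4; δ0: rk 3, SNF 1^3; δ1: rk 3, SNF 1^3
Ȟ^0 = (4 − 3) − 0 = 1, so Ȟ^0 ≅ Z
Ȟ^1 = (6 − 3) − 3 = 0, so Ȟ^1 ≅ 0
Ȟ^2 = (4 − 0) − 3 = 1, so Ȟ^2 ≅ Z

Ȟ^0 ≅ Z, Ȟ^1 ≅ 0 and Ȟ^2 ≅ Z


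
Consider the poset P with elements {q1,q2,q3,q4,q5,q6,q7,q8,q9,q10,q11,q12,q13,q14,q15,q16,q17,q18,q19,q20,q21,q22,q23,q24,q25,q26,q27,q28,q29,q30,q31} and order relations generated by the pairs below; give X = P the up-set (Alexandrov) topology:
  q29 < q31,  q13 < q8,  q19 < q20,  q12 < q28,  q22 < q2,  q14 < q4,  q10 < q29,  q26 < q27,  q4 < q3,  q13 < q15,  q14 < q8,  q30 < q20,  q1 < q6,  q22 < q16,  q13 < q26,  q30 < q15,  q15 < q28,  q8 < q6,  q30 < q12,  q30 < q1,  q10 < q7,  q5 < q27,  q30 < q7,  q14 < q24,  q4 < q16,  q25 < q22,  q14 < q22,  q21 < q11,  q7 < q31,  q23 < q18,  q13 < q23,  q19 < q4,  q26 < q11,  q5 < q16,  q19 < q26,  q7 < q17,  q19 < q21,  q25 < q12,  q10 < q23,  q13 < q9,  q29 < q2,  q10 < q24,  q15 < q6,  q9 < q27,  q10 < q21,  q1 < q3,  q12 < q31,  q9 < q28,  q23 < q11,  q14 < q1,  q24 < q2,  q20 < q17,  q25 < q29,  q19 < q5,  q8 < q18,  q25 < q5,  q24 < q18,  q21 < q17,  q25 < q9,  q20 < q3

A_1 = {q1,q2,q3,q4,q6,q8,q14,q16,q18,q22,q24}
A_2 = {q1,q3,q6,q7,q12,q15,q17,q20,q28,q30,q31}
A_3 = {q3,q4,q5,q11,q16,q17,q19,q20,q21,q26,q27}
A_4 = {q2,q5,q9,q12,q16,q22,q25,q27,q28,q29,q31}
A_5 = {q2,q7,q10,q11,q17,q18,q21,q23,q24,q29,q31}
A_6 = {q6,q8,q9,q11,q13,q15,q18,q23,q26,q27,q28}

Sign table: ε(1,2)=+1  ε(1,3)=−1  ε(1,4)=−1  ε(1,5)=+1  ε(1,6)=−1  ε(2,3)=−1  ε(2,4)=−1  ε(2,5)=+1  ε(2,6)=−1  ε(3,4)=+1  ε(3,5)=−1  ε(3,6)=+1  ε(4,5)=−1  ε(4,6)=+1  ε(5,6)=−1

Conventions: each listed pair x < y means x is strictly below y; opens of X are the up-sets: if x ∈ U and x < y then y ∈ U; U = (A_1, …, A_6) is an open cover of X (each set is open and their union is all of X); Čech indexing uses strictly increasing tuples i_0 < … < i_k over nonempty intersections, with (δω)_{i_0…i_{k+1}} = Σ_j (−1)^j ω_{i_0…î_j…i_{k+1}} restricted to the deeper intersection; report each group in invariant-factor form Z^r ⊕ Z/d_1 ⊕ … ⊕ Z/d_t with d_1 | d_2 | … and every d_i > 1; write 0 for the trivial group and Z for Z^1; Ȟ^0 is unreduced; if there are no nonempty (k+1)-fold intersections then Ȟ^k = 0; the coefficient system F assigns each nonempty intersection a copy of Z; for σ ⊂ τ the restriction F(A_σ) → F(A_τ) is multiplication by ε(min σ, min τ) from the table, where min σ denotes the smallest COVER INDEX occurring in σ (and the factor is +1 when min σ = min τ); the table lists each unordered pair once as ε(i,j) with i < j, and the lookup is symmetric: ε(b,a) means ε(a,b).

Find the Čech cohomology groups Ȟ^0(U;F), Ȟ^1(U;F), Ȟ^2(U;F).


Ȟ^0 = Z, Ȟ^1 = 0 and Ȟ^2 = Z/2

nonempty overlaps:
  A12={q1,q3,q6} A13={q3,q4,q16} A14={q2,q16,q22} A15={q2,q18,q24} A16={q6,q8,q18} A23={q3,q17,q20} A24={q12,q28,q31} A25={q7,q17,q31} A26={q6,q15,q28} A34={q5,q16,q27} A35={q11,q17,q21} A36={q11,q26,q27} A45={q2,q29,q31} A46={q9,q27,q28} A56={q11,q18,q23}
  A123={q3} A126={q6} A134={q16} A145={q2} A156={q18} A235={q17} A245={q31} A246={q28} A346={q27} A356={q11}
C dims 6,15,10; δ0: rk 5, SNF 1^5; δ1: rk 10, SNF 1^9·2
degree 0: 6−5−0 = 1 → Ȟ^0 ≅ Z
degree 1: 15−10−5 = 0 → Ȟ^1 ≅ 0
degree 2: 10−0−10 = 0 plus torsion [2] → Ȟ^2 ≅ Z/2


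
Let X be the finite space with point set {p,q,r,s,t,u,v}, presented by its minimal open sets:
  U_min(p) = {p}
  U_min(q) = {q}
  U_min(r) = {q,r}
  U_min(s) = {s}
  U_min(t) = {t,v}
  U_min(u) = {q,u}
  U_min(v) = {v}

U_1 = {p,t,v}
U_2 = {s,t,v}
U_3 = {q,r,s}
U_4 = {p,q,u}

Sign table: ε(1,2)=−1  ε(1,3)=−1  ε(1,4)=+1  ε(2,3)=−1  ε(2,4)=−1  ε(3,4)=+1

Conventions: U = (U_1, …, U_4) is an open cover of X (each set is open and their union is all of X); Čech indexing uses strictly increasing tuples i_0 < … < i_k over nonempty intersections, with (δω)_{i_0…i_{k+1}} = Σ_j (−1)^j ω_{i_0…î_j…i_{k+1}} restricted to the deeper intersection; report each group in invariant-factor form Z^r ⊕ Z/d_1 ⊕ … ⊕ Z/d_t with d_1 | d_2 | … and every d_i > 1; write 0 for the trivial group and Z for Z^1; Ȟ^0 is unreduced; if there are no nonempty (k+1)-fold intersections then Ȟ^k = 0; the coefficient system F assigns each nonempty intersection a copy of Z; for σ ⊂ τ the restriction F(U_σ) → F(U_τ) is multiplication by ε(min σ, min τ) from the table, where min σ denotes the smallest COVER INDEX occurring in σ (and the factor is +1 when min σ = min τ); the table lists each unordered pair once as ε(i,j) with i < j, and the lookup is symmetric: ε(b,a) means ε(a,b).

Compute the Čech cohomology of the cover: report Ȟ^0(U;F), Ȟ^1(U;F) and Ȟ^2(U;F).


nonempty overlaps:
  U12={t,v} U14={p} U23={s} U34={q}
C dims 4,4; δ0: rk 3, SNF 1^3
degree 0: 4−3−0 = 1 → Ȟ^0 ≅ Z
degree 1: 4−0−3 = 1 → Ȟ^1 ≅ Z
degree 2: 0−0−0 = 0 → Ȟ^2 ≅ 0

Ȟ^0(U;F) ≅ Z, Ȟ^1(U;F) ≅ Z and Ȟ^2(U;F) ≅ 0


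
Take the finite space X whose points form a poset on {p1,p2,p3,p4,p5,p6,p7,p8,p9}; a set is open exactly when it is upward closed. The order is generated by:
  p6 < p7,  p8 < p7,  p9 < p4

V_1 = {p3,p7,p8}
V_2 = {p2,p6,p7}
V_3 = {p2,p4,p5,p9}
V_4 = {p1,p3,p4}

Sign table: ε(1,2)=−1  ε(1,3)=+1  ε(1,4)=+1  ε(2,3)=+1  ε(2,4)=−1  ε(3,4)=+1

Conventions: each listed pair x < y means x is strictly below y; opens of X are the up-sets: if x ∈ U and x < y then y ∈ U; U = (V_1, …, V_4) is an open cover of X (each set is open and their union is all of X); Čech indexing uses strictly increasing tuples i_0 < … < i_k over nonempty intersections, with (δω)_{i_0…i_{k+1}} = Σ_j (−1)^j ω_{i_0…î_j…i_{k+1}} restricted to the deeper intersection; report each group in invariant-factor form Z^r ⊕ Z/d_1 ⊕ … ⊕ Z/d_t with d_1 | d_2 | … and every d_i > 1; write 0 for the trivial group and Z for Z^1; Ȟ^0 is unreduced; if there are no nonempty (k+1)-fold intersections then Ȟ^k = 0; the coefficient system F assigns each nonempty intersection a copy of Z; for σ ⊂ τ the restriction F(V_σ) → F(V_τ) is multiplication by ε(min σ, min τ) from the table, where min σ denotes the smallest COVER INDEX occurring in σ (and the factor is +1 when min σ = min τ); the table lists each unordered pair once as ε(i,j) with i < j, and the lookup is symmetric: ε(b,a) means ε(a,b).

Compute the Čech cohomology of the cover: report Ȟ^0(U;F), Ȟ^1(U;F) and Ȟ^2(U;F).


Ȟ^0 ≅ 0, Ȟ^1 ≅ Z/2, Ȟ^2 ≅ 0

nerve of the cover:
  V12={p7} V14={p3} V23={p2} V34={p4}
C dims 4,4; δ0: rk 4, SNF 1^3·2
Ȟ^0 = (4 − 4) − 0 = 0, so Ȟ^0 ≅ 0
Ȟ^1 = (4 − 0) − 4 = 0 plus torsion [2], so Ȟ^1 ≅ Z/2
Ȟ^2 = (0 − 0) − 0 = 0, so Ȟ^2 ≅ 0


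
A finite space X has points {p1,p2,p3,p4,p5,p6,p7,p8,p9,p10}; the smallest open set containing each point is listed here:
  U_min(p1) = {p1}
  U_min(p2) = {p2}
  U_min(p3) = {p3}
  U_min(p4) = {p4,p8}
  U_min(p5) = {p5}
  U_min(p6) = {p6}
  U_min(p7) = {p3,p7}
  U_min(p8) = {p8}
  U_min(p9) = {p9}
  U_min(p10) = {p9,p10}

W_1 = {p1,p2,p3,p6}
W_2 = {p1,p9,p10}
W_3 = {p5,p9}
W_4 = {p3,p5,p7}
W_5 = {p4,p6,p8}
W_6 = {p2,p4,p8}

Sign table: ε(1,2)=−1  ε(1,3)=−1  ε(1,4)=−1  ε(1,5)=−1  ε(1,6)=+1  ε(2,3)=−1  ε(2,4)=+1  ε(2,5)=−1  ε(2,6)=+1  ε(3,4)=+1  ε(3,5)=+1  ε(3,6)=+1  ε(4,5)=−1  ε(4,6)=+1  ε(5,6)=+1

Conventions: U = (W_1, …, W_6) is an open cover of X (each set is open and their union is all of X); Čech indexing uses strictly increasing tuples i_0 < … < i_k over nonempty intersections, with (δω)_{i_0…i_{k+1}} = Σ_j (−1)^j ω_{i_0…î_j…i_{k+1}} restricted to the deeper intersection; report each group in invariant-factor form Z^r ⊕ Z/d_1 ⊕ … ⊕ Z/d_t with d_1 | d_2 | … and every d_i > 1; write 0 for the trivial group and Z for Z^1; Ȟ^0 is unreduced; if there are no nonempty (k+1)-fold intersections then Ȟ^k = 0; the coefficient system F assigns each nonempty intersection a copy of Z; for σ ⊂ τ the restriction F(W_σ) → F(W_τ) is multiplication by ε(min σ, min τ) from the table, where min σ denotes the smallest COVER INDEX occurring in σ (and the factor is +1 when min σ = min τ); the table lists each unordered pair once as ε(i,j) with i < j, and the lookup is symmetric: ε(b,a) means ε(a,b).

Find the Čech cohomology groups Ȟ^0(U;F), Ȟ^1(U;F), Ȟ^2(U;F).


nonempty overlaps:
  W12={p1} W14={p3} W15={p6} W16={p2} W23={p9} W34={p5} W56={p4,p8}
C dims 6,7; δ0: rk 6, SNF 1^5·2
degree 0: 6−6−0 = 0 → Ȟ^0 ≅ 0
degree 1: 7−0−6 = 1 plus torsion [2] → Ȟ^1 ≅ Z ⊕ Z/2
degree 2: 0−0−0 = 0 → Ȟ^2 ≅ 0

Ȟ^0(U;F) ≅ 0, Ȟ^1(U;F) ≅ Z ⊕ Z/2 and Ȟ^2(U;F) ≅ 0


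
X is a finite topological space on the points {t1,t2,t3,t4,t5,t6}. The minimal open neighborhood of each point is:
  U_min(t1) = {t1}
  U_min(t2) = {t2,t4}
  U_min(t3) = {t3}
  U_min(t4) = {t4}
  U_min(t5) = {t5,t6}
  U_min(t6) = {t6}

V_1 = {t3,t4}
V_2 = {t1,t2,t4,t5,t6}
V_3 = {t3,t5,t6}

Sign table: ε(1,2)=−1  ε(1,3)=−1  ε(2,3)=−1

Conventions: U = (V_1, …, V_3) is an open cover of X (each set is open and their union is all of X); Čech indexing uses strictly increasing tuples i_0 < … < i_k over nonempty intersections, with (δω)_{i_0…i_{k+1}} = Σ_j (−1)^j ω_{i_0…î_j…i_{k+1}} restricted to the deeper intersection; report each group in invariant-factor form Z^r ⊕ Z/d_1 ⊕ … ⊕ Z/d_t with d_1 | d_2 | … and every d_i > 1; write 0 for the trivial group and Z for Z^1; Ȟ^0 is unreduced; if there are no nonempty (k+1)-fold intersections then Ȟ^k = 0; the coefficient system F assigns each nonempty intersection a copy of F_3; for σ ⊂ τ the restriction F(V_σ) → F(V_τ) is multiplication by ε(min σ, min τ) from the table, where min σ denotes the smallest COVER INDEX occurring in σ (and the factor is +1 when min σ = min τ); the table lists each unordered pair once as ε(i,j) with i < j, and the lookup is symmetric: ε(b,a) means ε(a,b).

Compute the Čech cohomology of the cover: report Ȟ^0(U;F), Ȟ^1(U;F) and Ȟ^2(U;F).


nonempty intersections:
  V12={t4} V13={t3} V23={t5,t6}
C dims 3,3; δ0: rk_F3 3
Ȟ^0: (3−3)−0=0 ⇒ 0
Ȟ^1: (3−0)−3=0 ⇒ 0
Ȟ^2: (0−0)−0=0 ⇒ 0

Ȟ^0 = 0, Ȟ^1 = 0 and Ȟ^2 = 0


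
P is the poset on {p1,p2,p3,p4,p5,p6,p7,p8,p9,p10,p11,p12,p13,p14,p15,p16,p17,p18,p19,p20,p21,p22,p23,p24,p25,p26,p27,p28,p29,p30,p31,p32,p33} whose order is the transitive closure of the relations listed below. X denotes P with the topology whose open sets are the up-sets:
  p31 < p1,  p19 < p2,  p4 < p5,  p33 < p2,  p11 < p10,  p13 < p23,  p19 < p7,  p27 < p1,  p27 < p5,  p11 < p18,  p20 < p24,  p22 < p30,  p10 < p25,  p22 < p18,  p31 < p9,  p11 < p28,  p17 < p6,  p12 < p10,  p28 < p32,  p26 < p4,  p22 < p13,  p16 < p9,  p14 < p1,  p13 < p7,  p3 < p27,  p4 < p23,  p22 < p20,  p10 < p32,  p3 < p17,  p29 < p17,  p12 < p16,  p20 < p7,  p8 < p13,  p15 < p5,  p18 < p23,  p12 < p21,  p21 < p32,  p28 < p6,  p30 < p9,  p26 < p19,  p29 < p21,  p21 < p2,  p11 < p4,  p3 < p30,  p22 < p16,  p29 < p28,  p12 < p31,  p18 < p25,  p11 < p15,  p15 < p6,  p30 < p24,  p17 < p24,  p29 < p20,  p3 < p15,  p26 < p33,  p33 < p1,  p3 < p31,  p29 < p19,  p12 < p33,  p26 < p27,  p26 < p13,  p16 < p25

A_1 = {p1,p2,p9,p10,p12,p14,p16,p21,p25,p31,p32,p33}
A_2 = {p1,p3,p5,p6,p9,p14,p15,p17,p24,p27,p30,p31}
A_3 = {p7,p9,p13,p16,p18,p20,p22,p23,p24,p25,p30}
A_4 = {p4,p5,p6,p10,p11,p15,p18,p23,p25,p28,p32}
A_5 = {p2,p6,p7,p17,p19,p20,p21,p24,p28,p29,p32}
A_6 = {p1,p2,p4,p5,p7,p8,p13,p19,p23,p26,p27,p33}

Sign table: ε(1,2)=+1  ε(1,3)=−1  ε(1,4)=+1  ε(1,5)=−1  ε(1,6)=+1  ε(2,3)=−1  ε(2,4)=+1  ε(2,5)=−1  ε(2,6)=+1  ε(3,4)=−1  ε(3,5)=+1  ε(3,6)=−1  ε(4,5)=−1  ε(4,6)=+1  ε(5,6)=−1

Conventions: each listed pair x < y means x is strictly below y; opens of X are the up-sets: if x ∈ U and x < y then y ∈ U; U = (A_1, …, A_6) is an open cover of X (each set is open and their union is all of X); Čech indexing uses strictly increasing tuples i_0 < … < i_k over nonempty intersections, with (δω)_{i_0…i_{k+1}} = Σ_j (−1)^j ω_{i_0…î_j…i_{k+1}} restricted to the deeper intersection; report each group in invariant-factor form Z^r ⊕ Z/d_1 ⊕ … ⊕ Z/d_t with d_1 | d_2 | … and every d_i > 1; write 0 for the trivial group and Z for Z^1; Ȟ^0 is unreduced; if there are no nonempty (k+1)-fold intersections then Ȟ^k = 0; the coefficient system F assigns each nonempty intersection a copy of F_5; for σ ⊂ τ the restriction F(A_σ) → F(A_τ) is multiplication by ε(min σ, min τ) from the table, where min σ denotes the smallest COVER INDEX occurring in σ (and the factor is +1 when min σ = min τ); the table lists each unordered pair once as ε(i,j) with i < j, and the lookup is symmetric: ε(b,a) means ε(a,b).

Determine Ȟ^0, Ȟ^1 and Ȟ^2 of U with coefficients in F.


cover nerve:
  A12={p1,p9,p14,p31} A13={p9,p16,p25} A14={p10,p25,p32} A15={p2,p21,p32} A16={p1,p2,p33} A23={p9,p24,p30} A24={p5,p6,p15} A25={p6,p17,p24} A26={p1,p5,p27} A34={p18,p23,p25} A35={p7,p20,p24} A36={p7,p13,p23} A45={p6,p28,p32} A46={p4,p5,p23} A56={p2,p7,p19}
  A123={p9} A126={p1} A134={p25} A145={p32} A156={p2} A235={p24} A245={p6} A246={p5} A346={p23} A356={p7}
C dims 6,15,10; δ0: rk_F5 5; δ1: rk_F5 10
Ȟ^0: (6−5)−0=1 ⇒ Z/5
Ȟ^1: (15−10)−5=0 ⇒ 0
Ȟ^2: (10−0)−10=0 ⇒ 0

Ȟ^0 ≅ Z/5,  Ȟ^1 ≅ 0,  Ȟ^2 ≅ 0


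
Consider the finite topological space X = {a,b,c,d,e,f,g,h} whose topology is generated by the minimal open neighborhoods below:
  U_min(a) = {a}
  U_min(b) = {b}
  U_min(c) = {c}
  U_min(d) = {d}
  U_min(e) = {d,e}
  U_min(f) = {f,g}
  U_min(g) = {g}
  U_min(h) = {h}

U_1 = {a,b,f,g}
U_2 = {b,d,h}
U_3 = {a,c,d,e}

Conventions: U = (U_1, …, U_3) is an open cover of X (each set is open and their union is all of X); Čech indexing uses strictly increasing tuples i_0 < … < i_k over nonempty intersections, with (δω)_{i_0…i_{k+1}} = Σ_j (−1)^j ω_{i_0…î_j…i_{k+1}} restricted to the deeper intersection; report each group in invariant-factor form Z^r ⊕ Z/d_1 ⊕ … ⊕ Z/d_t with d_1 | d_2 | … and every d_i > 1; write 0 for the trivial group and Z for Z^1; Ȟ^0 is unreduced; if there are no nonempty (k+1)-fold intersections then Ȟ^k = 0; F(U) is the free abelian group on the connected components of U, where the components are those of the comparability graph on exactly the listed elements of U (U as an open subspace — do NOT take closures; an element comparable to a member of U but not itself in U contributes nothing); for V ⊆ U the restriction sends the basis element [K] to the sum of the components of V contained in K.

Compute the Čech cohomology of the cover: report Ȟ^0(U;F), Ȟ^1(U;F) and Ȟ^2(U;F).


Ȟ^0 = Z^6; Ȟ^1 = 0; Ȟ^2 = 0

cover nerve:
  U12={b} U13={a} U23={d}
components per intersection:
  U1: {a} {b} {f,g}
  U2: {b} {d} {h}
  U3: {a} {c} {d,e}
  U12: {b}
  U13: {a}
  U23: {d}
C dims 9,3; δ0: rk 3, SNF 1^3
Ȟ^0: (9−3)−0=6 ⇒ Z^6
Ȟ^1: (3−0)−3=0 ⇒ 0
Ȟ^2: (0−0)−0=0 ⇒ 0


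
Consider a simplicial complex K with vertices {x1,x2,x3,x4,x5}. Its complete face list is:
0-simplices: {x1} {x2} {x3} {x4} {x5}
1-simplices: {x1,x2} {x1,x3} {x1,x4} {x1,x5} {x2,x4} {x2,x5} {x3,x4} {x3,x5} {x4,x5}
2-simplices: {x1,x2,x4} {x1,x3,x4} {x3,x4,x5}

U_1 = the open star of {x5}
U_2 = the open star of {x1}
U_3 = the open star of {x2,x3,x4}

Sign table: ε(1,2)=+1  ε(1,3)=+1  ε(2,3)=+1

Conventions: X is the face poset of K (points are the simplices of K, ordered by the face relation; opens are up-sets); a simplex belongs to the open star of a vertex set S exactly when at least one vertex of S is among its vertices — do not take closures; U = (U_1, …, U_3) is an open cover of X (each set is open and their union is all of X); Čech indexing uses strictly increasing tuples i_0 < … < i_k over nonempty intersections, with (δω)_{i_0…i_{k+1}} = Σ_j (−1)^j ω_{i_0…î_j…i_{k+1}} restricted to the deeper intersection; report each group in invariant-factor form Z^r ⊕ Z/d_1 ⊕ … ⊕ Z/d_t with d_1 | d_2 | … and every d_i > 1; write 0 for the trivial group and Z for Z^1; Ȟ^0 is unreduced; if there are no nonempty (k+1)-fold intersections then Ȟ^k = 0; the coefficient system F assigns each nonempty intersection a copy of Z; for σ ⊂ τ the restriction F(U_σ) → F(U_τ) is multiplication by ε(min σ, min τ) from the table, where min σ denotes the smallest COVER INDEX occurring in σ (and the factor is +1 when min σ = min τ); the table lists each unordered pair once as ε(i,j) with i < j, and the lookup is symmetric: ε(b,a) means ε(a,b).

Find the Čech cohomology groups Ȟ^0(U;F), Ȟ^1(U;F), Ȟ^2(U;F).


Ȟ^0 ≅ Z, Ȟ^1 ≅ Z and Ȟ^2 ≅ 0

intersection data:
  U1={{x5},{x1,x5},{x2,x5},{x3,x5},{x4,x5},{x3,x4,x5}} U2={{x1},{x1,x2},{x1,x3},{x1,x4},{x1,x5},{x1,x2,x4},{x1,x3,x4}} U3={{x2},{x3},{x4},{x1,x2},{x1,x3},{x1,x4},{x2,x4},{x2,x5},{x3,x4},{x3,x5},{x4,x5},{x1,x2,x4},{x1,x3,x4},{x3,x4,x5}}
  U12={{x1,x5}} U13={{x2,x5},{x3,x5},{x4,x5},{x3,x4,x5}} U23={{x1,x2},{x1,x3},{x1,x4},{x1,x2,x4},{x1,x3,x4}}
C dims 3,3; δ0: rk 2, SNF 1^2
Ȟ^0 = (3 − 2) − 0 = 1, so Ȟ^0 ≅ Z
Ȟ^1 = (3 − 0) − 2 = 1, so Ȟ^1 ≅ Z
Ȟ^2 = (0 − 0) − 0 = 0, so Ȟ^2 ≅ 0
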